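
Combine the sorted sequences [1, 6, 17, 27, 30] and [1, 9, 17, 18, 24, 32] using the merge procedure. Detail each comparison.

Merging process:

Compare 1 vs 1: take 1 from left. Merged: [1]
Compare 6 vs 1: take 1 from right. Merged: [1, 1]
Compare 6 vs 9: take 6 from left. Merged: [1, 1, 6]
Compare 17 vs 9: take 9 from right. Merged: [1, 1, 6, 9]
Compare 17 vs 17: take 17 from left. Merged: [1, 1, 6, 9, 17]
Compare 27 vs 17: take 17 from right. Merged: [1, 1, 6, 9, 17, 17]
Compare 27 vs 18: take 18 from right. Merged: [1, 1, 6, 9, 17, 17, 18]
Compare 27 vs 24: take 24 from right. Merged: [1, 1, 6, 9, 17, 17, 18, 24]
Compare 27 vs 32: take 27 from left. Merged: [1, 1, 6, 9, 17, 17, 18, 24, 27]
Compare 30 vs 32: take 30 from left. Merged: [1, 1, 6, 9, 17, 17, 18, 24, 27, 30]
Append remaining from right: [32]. Merged: [1, 1, 6, 9, 17, 17, 18, 24, 27, 30, 32]

Final merged array: [1, 1, 6, 9, 17, 17, 18, 24, 27, 30, 32]
Total comparisons: 10

The merged array is [1, 1, 6, 9, 17, 17, 18, 24, 27, 30, 32], requiring 10 comparisons. The merge step runs in O(n) time where n is the total number of elements.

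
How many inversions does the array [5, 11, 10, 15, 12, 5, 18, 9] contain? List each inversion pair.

Finding inversions in [5, 11, 10, 15, 12, 5, 18, 9]:

(1, 2): arr[1]=11 > arr[2]=10
(1, 5): arr[1]=11 > arr[5]=5
(1, 7): arr[1]=11 > arr[7]=9
(2, 5): arr[2]=10 > arr[5]=5
(2, 7): arr[2]=10 > arr[7]=9
(3, 4): arr[3]=15 > arr[4]=12
(3, 5): arr[3]=15 > arr[5]=5
(3, 7): arr[3]=15 > arr[7]=9
(4, 5): arr[4]=12 > arr[5]=5
(4, 7): arr[4]=12 > arr[7]=9
(6, 7): arr[6]=18 > arr[7]=9

Total inversions: 11

The array has 11 inversion(s): (1,2), (1,5), (1,7), (2,5), (2,7), (3,4), (3,5), (3,7), (4,5), (4,7), (6,7). Each pair (i,j) satisfies i < j and arr[i] > arr[j].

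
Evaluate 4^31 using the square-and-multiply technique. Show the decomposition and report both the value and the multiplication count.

Computing 4^31 by squaring (build up from 4^1; each line after the first costs one multiplication):

4^1 = 4
4^2 = (4^1)^2 = 4^2 = 16
4^3 = 4 * 4^2 = 4 * 16 = 64
4^6 = (4^3)^2 = 64^2 = 4096
4^7 = 4 * 4^6 = 4 * 4096 = 16384
4^14 = (4^7)^2 = 16384^2 = 268435456
4^15 = 4 * 4^14 = 4 * 268435456 = 1073741824
4^30 = (4^15)^2 = 1073741824^2 = 1152921504606846976
4^31 = 4 * 4^30 = 4 * 1152921504606846976 = 4611686018427387904

Result: 4611686018427387904
Multiplications needed: 8 (8 lines after 4^1)

4^31 = 4611686018427387904. Using exponentiation by squaring, this requires 8 multiplications. The key idea: if the exponent is even, square the half-power; if odd, multiply by the base once.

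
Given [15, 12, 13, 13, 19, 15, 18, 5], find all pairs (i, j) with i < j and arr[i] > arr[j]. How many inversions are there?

Finding inversions in [15, 12, 13, 13, 19, 15, 18, 5]:

(0, 1): arr[0]=15 > arr[1]=12
(0, 2): arr[0]=15 > arr[2]=13
(0, 3): arr[0]=15 > arr[3]=13
(0, 7): arr[0]=15 > arr[7]=5
(1, 7): arr[1]=12 > arr[7]=5
(2, 7): arr[2]=13 > arr[7]=5
(3, 7): arr[3]=13 > arr[7]=5
(4, 5): arr[4]=19 > arr[5]=15
(4, 6): arr[4]=19 > arr[6]=18
(4, 7): arr[4]=19 > arr[7]=5
(5, 7): arr[5]=15 > arr[7]=5
(6, 7): arr[6]=18 > arr[7]=5

Total inversions: 12

The array has 12 inversion(s): (0,1), (0,2), (0,3), (0,7), (1,7), (2,7), (3,7), (4,5), (4,6), (4,7), (5,7), (6,7). Each pair (i,j) satisfies i < j and arr[i] > arr[j].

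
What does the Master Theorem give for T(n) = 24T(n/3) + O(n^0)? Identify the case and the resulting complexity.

Master Theorem for T(n) = 24T(n/3) + O(n^0):

a = 24, b = 3, c = 0
log_b(a) = log_3(24) = 2.8928

Case 1: c = 0 < log_3(24) = 2.8928
T(n) = O(n^(log_3 24))

For T(n) = 24T(n/3) + O(n^0): log_3(24) = 2.8928. This is Case 1 of the Master Theorem (c < log_b(a), work dominated by leaves), giving O(n^(log_3 24)).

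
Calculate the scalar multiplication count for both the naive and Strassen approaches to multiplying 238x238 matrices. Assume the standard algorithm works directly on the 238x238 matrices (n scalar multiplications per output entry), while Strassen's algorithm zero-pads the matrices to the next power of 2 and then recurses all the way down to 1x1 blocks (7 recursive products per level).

Matrix multiplication for 238x238 matrices:

Strassen's algorithm requires power-of-2 dimensions. Pad 238x238 to 256x256 (next power of 2).

Standard algorithm: 238^3 = 13481272 multiplications
Strassen's algorithm: 7^(log2(256)) = 7^8 = 5764801 multiplications
Savings: 13481272 - 5764801 = 7716471 multiplications

Standard: 13481272 multiplications (238^3). Strassen: 5764801 multiplications (7^8, after padding to 256x256). Strassen reduces 8 recursive multiplications to 7 at each level.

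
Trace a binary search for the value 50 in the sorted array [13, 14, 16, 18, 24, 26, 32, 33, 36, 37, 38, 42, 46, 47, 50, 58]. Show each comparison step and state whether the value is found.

Binary search for 50 in [13, 14, 16, 18, 24, 26, 32, 33, 36, 37, 38, 42, 46, 47, 50, 58]:

lo=0, hi=15, mid=7, arr[mid]=33 -> 33 < 50, search right half
lo=8, hi=15, mid=11, arr[mid]=42 -> 42 < 50, search right half
lo=12, hi=15, mid=13, arr[mid]=47 -> 47 < 50, search right half
lo=14, hi=15, mid=14, arr[mid]=50 -> Found target at index 14!

Binary search finds 50 at index 14 after 4 comparisons. The search repeatedly halves the search space by comparing with the middle element.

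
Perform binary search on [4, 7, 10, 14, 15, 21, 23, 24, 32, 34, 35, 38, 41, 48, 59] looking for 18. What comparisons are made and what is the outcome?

Binary search for 18 in [4, 7, 10, 14, 15, 21, 23, 24, 32, 34, 35, 38, 41, 48, 59]:

lo=0, hi=14, mid=7, arr[mid]=24 -> 24 > 18, search left half
lo=0, hi=6, mid=3, arr[mid]=14 -> 14 < 18, search right half
lo=4, hi=6, mid=5, arr[mid]=21 -> 21 > 18, search left half
lo=4, hi=4, mid=4, arr[mid]=15 -> 15 < 18, search right half
lo=5 > hi=4, target 18 not found

Binary search determines that 18 is not in the array after 4 comparisons. The search space was exhausted without finding the target.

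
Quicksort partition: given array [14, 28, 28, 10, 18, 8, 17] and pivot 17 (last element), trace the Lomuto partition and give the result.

Lomuto partition with pivot = 17:

Initial array: [14, 28, 28, 10, 18, 8, 17]

arr[0]=14 <= 17: swap with position 0, array becomes [14, 28, 28, 10, 18, 8, 17]
arr[1]=28 > 17: no swap
arr[2]=28 > 17: no swap
arr[3]=10 <= 17: swap with position 1, array becomes [14, 10, 28, 28, 18, 8, 17]
arr[4]=18 > 17: no swap
arr[5]=8 <= 17: swap with position 2, array becomes [14, 10, 8, 28, 18, 28, 17]

Place pivot at position 3: [14, 10, 8, 17, 18, 28, 28]
Pivot position: 3

After partitioning with pivot 17, the array becomes [14, 10, 8, 17, 18, 28, 28]. The pivot is placed at index 3. All elements to the left of the pivot are <= 17, and all elements to the right are > 17.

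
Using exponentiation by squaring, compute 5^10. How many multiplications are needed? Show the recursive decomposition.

Computing 5^10 by squaring (build up from 5^1; each line after the first costs one multiplication):

5^1 = 5
5^2 = (5^1)^2 = 5^2 = 25
5^4 = (5^2)^2 = 25^2 = 625
5^5 = 5 * 5^4 = 5 * 625 = 3125
5^10 = (5^5)^2 = 3125^2 = 9765625

Result: 9765625
Multiplications needed: 4 (4 lines after 5^1)

5^10 = 9765625. Using exponentiation by squaring, this requires 4 multiplications. The key idea: if the exponent is even, square the half-power; if odd, multiply by the base once.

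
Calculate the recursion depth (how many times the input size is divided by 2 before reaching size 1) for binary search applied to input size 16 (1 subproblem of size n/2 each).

For divide and conquer with division factor 2:

Problem sizes at each level:
Level 0: 16
Level 1: 8
Level 2: 4
Level 3: 2
Level 4: 1

The root is level 0 and the size-1 base case is level 4 (the tree spans levels 0 through 4, i.e. 5 levels counting the root), so the depth is the number of divisions: log_2(16) = 4

The recursion tree depth is log_2(16) = 4. At each level, the problem size is divided by 2, so it takes 4 divisions to reduce to a base case of size 1. The algorithm makes 1 recursive call at each level.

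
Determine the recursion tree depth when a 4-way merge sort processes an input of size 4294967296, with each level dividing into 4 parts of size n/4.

For divide and conquer with division factor 4:

Problem sizes at each level:
Level 0: 4294967296
Level 1: 1073741824
Level 2: 268435456
Level 3: 67108864
Level 4: 16777216
Level 5: 4194304
Level 6: 1048576
Level 7: 262144
Level 8: 65536
Level 9: 16384
Level 10: 4096
Level 11: 1024
Level 12: 256
Level 13: 64
Level 14: 16
Level 15: 4
Level 16: 1

The root is level 0 and the size-1 base case is level 16 (the tree spans levels 0 through 16, i.e. 17 levels counting the root), so the depth is the number of divisions: log_4(4294967296) = 16

The recursion tree depth is log_4(4294967296) = 16. At each level, the problem size is divided by 4, so it takes 16 divisions to reduce to a base case of size 1. The algorithm makes 4 recursive calls at each level.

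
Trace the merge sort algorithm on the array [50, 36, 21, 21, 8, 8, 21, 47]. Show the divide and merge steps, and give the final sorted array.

Merge sort trace:

Split: [50, 36, 21, 21, 8, 8, 21, 47] -> [50, 36, 21, 21] and [8, 8, 21, 47]
  Split: [50, 36, 21, 21] -> [50, 36] and [21, 21]
    Split: [50, 36] -> [50] and [36]
    Merge: [50] + [36] -> [36, 50]
    Split: [21, 21] -> [21] and [21]
    Merge: [21] + [21] -> [21, 21]
  Merge: [36, 50] + [21, 21] -> [21, 21, 36, 50]
  Split: [8, 8, 21, 47] -> [8, 8] and [21, 47]
    Split: [8, 8] -> [8] and [8]
    Merge: [8] + [8] -> [8, 8]
    Split: [21, 47] -> [21] and [47]
    Merge: [21] + [47] -> [21, 47]
  Merge: [8, 8] + [21, 47] -> [8, 8, 21, 47]
Merge: [21, 21, 36, 50] + [8, 8, 21, 47] -> [8, 8, 21, 21, 21, 36, 47, 50]

Final sorted array: [8, 8, 21, 21, 21, 36, 47, 50]

The merge sort proceeds by recursively splitting the array and merging sorted halves.
After all merges, the sorted array is [8, 8, 21, 21, 21, 36, 47, 50].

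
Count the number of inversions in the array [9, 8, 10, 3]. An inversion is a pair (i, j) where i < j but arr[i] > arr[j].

Finding inversions in [9, 8, 10, 3]:

(0, 1): arr[0]=9 > arr[1]=8
(0, 3): arr[0]=9 > arr[3]=3
(1, 3): arr[1]=8 > arr[3]=3
(2, 3): arr[2]=10 > arr[3]=3

Total inversions: 4

The array has 4 inversion(s): (0,1), (0,3), (1,3), (2,3). Each pair (i,j) satisfies i < j and arr[i] > arr[j].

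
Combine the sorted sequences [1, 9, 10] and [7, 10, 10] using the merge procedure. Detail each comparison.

Merging process:

Compare 1 vs 7: take 1 from left. Merged: [1]
Compare 9 vs 7: take 7 from right. Merged: [1, 7]
Compare 9 vs 10: take 9 from left. Merged: [1, 7, 9]
Compare 10 vs 10: take 10 from left. Merged: [1, 7, 9, 10]
Append remaining from right: [10, 10]. Merged: [1, 7, 9, 10, 10, 10]

Final merged array: [1, 7, 9, 10, 10, 10]
Total comparisons: 4

The merged array is [1, 7, 9, 10, 10, 10], requiring 4 comparisons. The merge step runs in O(n) time where n is the total number of elements.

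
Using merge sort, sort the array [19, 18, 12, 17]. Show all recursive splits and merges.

Merge sort trace:

Split: [19, 18, 12, 17] -> [19, 18] and [12, 17]
  Split: [19, 18] -> [19] and [18]
  Merge: [19] + [18] -> [18, 19]
  Split: [12, 17] -> [12] and [17]
  Merge: [12] + [17] -> [12, 17]
Merge: [18, 19] + [12, 17] -> [12, 17, 18, 19]

Final sorted array: [12, 17, 18, 19]

The merge sort proceeds by recursively splitting the array and merging sorted halves.
After all merges, the sorted array is [12, 17, 18, 19].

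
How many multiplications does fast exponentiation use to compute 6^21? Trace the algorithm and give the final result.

Computing 6^21 by squaring (build up from 6^1; each line after the first costs one multiplication):

6^1 = 6
6^2 = (6^1)^2 = 6^2 = 36
6^4 = (6^2)^2 = 36^2 = 1296
6^5 = 6 * 6^4 = 6 * 1296 = 7776
6^10 = (6^5)^2 = 7776^2 = 60466176
6^20 = (6^10)^2 = 60466176^2 = 3656158440062976
6^21 = 6 * 6^20 = 6 * 3656158440062976 = 21936950640377856

Result: 21936950640377856
Multiplications needed: 6 (6 lines after 6^1)

6^21 = 21936950640377856. Using exponentiation by squaring, this requires 6 multiplications. The key idea: if the exponent is even, square the half-power; if odd, multiply by the base once.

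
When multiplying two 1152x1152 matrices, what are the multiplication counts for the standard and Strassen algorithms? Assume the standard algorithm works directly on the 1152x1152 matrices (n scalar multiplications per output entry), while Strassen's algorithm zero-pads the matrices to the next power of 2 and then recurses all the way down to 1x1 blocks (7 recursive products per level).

Matrix multiplication for 1152x1152 matrices:

Strassen's algorithm requires power-of-2 dimensions. Pad 1152x1152 to 2048x2048 (next power of 2).

Standard algorithm: 1152^3 = 1528823808 multiplications
Strassen's algorithm: 7^(log2(2048)) = 7^11 = 1977326743 multiplications
Difference: 1528823808 - 1977326743 = -448502935 (Strassen uses MORE here due to padding overhead — for small or just-over-power-of-2 n, padding can outweigh the per-level savings)

Standard: 1528823808 multiplications (1152^3). Strassen: 1977326743 multiplications (7^11, after padding to 2048x2048). Strassen reduces 8 recursive multiplications to 7 at each level.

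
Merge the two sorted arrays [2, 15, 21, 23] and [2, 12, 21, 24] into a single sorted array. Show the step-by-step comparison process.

Merging process:

Compare 2 vs 2: take 2 from left. Merged: [2]
Compare 15 vs 2: take 2 from right. Merged: [2, 2]
Compare 15 vs 12: take 12 from right. Merged: [2, 2, 12]
Compare 15 vs 21: take 15 from left. Merged: [2, 2, 12, 15]
Compare 21 vs 21: take 21 from left. Merged: [2, 2, 12, 15, 21]
Compare 23 vs 21: take 21 from right. Merged: [2, 2, 12, 15, 21, 21]
Compare 23 vs 24: take 23 from left. Merged: [2, 2, 12, 15, 21, 21, 23]
Append remaining from right: [24]. Merged: [2, 2, 12, 15, 21, 21, 23, 24]

Final merged array: [2, 2, 12, 15, 21, 21, 23, 24]
Total comparisons: 7

The merged array is [2, 2, 12, 15, 21, 21, 23, 24], requiring 7 comparisons. The merge step runs in O(n) time where n is the total number of elements.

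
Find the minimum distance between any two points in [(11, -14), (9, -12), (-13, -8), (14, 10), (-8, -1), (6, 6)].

Computing all pairwise distances among 6 points:

d((11, -14), (9, -12)) = 2.8284 <-- minimum
d((11, -14), (-13, -8)) = 24.7386
d((11, -14), (14, 10)) = 24.1868
d((11, -14), (-8, -1)) = 23.0217
d((11, -14), (6, 6)) = 20.6155
d((9, -12), (-13, -8)) = 22.3607
d((9, -12), (14, 10)) = 22.561
d((9, -12), (-8, -1)) = 20.2485
d((9, -12), (6, 6)) = 18.2483
d((-13, -8), (14, 10)) = 32.45
d((-13, -8), (-8, -1)) = 8.6023
d((-13, -8), (6, 6)) = 23.6008
d((14, 10), (-8, -1)) = 24.5967
d((14, 10), (6, 6)) = 8.9443
d((-8, -1), (6, 6)) = 15.6525

Closest pair: (11, -14) and (9, -12) with distance 2.8284

The closest pair is (11, -14) and (9, -12) with Euclidean distance 2.8284. For 6 points, brute-force pairwise comparison is shown above. For large n, the divide-and-conquer algorithm (sort by x, recurse on halves, check the dividing strip) achieves O(n log n).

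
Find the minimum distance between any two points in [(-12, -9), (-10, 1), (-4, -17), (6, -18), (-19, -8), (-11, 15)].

Computing all pairwise distances among 6 points:

d((-12, -9), (-10, 1)) = 10.198
d((-12, -9), (-4, -17)) = 11.3137
d((-12, -9), (6, -18)) = 20.1246
d((-12, -9), (-19, -8)) = 7.0711 <-- minimum
d((-12, -9), (-11, 15)) = 24.0208
d((-10, 1), (-4, -17)) = 18.9737
d((-10, 1), (6, -18)) = 24.8395
d((-10, 1), (-19, -8)) = 12.7279
d((-10, 1), (-11, 15)) = 14.0357
d((-4, -17), (6, -18)) = 10.0499
d((-4, -17), (-19, -8)) = 17.4929
d((-4, -17), (-11, 15)) = 32.7567
d((6, -18), (-19, -8)) = 26.9258
d((6, -18), (-11, 15)) = 37.1214
d((-19, -8), (-11, 15)) = 24.3516

Closest pair: (-12, -9) and (-19, -8) with distance 7.0711

The closest pair is (-12, -9) and (-19, -8) with Euclidean distance 7.0711. For 6 points, brute-force pairwise comparison is shown above. For large n, the divide-and-conquer algorithm (sort by x, recurse on halves, check the dividing strip) achieves O(n log n).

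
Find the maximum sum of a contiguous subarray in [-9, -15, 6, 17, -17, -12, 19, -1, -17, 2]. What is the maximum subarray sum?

Using Kadane's algorithm on [-9, -15, 6, 17, -17, -12, 19, -1, -17, 2]:

Scanning through the array:
Position 1 (value -15): max_ending_here = -15, max_so_far = -9
Position 2 (value 6): max_ending_here = 6, max_so_far = 6
Position 3 (value 17): max_ending_here = 23, max_so_far = 23
Position 4 (value -17): max_ending_here = 6, max_so_far = 23
Position 5 (value -12): max_ending_here = -6, max_so_far = 23
Position 6 (value 19): max_ending_here = 19, max_so_far = 23
Position 7 (value -1): max_ending_here = 18, max_so_far = 23
Position 8 (value -17): max_ending_here = 1, max_so_far = 23
Position 9 (value 2): max_ending_here = 3, max_so_far = 23

Maximum subarray: [6, 17]
Maximum sum: 23

The maximum subarray is [6, 17] with sum 23. This subarray runs from index 2 to index 3.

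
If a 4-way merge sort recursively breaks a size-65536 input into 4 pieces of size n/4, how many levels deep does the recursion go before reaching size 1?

For divide and conquer with division factor 4:

Problem sizes at each level:
Level 0: 65536
Level 1: 16384
Level 2: 4096
Level 3: 1024
Level 4: 256
Level 5: 64
Level 6: 16
Level 7: 4
Level 8: 1

The root is level 0 and the size-1 base case is level 8 (the tree spans levels 0 through 8, i.e. 9 levels counting the root), so the depth is the number of divisions: log_4(65536) = 8

The recursion tree depth is log_4(65536) = 8. At each level, the problem size is divided by 4, so it takes 8 divisions to reduce to a base case of size 1. The algorithm makes 4 recursive calls at each level.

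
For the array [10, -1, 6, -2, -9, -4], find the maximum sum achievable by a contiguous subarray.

Using Kadane's algorithm on [10, -1, 6, -2, -9, -4]:

Scanning through the array:
Position 1 (value -1): max_ending_here = 9, max_so_far = 10
Position 2 (value 6): max_ending_here = 15, max_so_far = 15
Position 3 (value -2): max_ending_here = 13, max_so_far = 15
Position 4 (value -9): max_ending_here = 4, max_so_far = 15
Position 5 (value -4): max_ending_here = 0, max_so_far = 15

Maximum subarray: [10, -1, 6]
Maximum sum: 15

The maximum subarray is [10, -1, 6] with sum 15. This subarray runs from index 0 to index 2.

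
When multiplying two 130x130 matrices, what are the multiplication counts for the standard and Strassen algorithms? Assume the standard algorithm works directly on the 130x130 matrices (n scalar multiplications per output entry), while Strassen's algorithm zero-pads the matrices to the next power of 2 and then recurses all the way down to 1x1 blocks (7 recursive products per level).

Matrix multiplication for 130x130 matrices:

Strassen's algorithm requires power-of-2 dimensions. Pad 130x130 to 256x256 (next power of 2).

Standard algorithm: 130^3 = 2197000 multiplications
Strassen's algorithm: 7^(log2(256)) = 7^8 = 5764801 multiplications
Difference: 2197000 - 5764801 = -3567801 (Strassen uses MORE here due to padding overhead — for small or just-over-power-of-2 n, padding can outweigh the per-level savings)

Standard: 2197000 multiplications (130^3). Strassen: 5764801 multiplications (7^8, after padding to 256x256). Strassen reduces 8 recursive multiplications to 7 at each level.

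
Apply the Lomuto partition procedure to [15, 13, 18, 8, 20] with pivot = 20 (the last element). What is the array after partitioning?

Lomuto partition with pivot = 20:

Initial array: [15, 13, 18, 8, 20]

arr[0]=15 <= 20: swap with position 0, array becomes [15, 13, 18, 8, 20]
arr[1]=13 <= 20: swap with position 1, array becomes [15, 13, 18, 8, 20]
arr[2]=18 <= 20: swap with position 2, array becomes [15, 13, 18, 8, 20]
arr[3]=8 <= 20: swap with position 3, array becomes [15, 13, 18, 8, 20]

Place pivot at position 4: [15, 13, 18, 8, 20]
Pivot position: 4

After partitioning with pivot 20, the array becomes [15, 13, 18, 8, 20]. The pivot is placed at index 4. All elements to the left of the pivot are <= 20, and all elements to the right are > 20.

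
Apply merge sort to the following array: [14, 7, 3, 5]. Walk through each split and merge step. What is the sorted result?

Merge sort trace:

Split: [14, 7, 3, 5] -> [14, 7] and [3, 5]
  Split: [14, 7] -> [14] and [7]
  Merge: [14] + [7] -> [7, 14]
  Split: [3, 5] -> [3] and [5]
  Merge: [3] + [5] -> [3, 5]
Merge: [7, 14] + [3, 5] -> [3, 5, 7, 14]

Final sorted array: [3, 5, 7, 14]

The merge sort proceeds by recursively splitting the array and merging sorted halves.
After all merges, the sorted array is [3, 5, 7, 14].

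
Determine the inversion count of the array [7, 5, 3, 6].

Finding inversions in [7, 5, 3, 6]:

(0, 1): arr[0]=7 > arr[1]=5
(0, 2): arr[0]=7 > arr[2]=3
(0, 3): arr[0]=7 > arr[3]=6
(1, 2): arr[1]=5 > arr[2]=3

Total inversions: 4

The array has 4 inversion(s): (0,1), (0,2), (0,3), (1,2). Each pair (i,j) satisfies i < j and arr[i] > arr[j].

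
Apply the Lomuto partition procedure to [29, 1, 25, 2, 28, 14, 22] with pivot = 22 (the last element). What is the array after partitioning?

Lomuto partition with pivot = 22:

Initial array: [29, 1, 25, 2, 28, 14, 22]

arr[0]=29 > 22: no swap
arr[1]=1 <= 22: swap with position 0, array becomes [1, 29, 25, 2, 28, 14, 22]
arr[2]=25 > 22: no swap
arr[3]=2 <= 22: swap with position 1, array becomes [1, 2, 25, 29, 28, 14, 22]
arr[4]=28 > 22: no swap
arr[5]=14 <= 22: swap with position 2, array becomes [1, 2, 14, 29, 28, 25, 22]

Place pivot at position 3: [1, 2, 14, 22, 28, 25, 29]
Pivot position: 3

After partitioning with pivot 22, the array becomes [1, 2, 14, 22, 28, 25, 29]. The pivot is placed at index 3. All elements to the left of the pivot are <= 22, and all elements to the right are > 22.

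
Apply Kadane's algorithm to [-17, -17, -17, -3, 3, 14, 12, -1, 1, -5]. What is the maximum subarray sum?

Using Kadane's algorithm on [-17, -17, -17, -3, 3, 14, 12, -1, 1, -5]:

Scanning through the array:
Position 1 (value -17): max_ending_here = -17, max_so_far = -17
Position 2 (value -17): max_ending_here = -17, max_so_far = -17
Position 3 (value -3): max_ending_here = -3, max_so_far = -3
Position 4 (value 3): max_ending_here = 3, max_so_far = 3
Position 5 (value 14): max_ending_here = 17, max_so_far = 17
Position 6 (value 12): max_ending_here = 29, max_so_far = 29
Position 7 (value -1): max_ending_here = 28, max_so_far = 29
Position 8 (value 1): max_ending_here = 29, max_so_far = 29
Position 9 (value -5): max_ending_here = 24, max_so_far = 29

Maximum subarray: [3, 14, 12]
Maximum sum: 29

The maximum subarray is [3, 14, 12] with sum 29. This subarray runs from index 4 to index 6.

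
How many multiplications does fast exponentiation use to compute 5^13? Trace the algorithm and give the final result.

Computing 5^13 by squaring (build up from 5^1; each line after the first costs one multiplication):

5^1 = 5
5^2 = (5^1)^2 = 5^2 = 25
5^3 = 5 * 5^2 = 5 * 25 = 125
5^6 = (5^3)^2 = 125^2 = 15625
5^12 = (5^6)^2 = 15625^2 = 244140625
5^13 = 5 * 5^12 = 5 * 244140625 = 1220703125

Result: 1220703125
Multiplications needed: 5 (5 lines after 5^1)

5^13 = 1220703125. Using exponentiation by squaring, this requires 5 multiplications. The key idea: if the exponent is even, square the half-power; if odd, multiply by the base once.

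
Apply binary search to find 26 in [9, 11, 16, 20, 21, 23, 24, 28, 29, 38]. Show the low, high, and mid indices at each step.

Binary search for 26 in [9, 11, 16, 20, 21, 23, 24, 28, 29, 38]:

lo=0, hi=9, mid=4, arr[mid]=21 -> 21 < 26, search right half
lo=5, hi=9, mid=7, arr[mid]=28 -> 28 > 26, search left half
lo=5, hi=6, mid=5, arr[mid]=23 -> 23 < 26, search right half
lo=6, hi=6, mid=6, arr[mid]=24 -> 24 < 26, search right half
lo=7 > hi=6, target 26 not found

Binary search determines that 26 is not in the array after 4 comparisons. The search space was exhausted without finding the target.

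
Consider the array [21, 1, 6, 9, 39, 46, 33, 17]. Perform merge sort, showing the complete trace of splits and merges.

Merge sort trace:

Split: [21, 1, 6, 9, 39, 46, 33, 17] -> [21, 1, 6, 9] and [39, 46, 33, 17]
  Split: [21, 1, 6, 9] -> [21, 1] and [6, 9]
    Split: [21, 1] -> [21] and [1]
    Merge: [21] + [1] -> [1, 21]
    Split: [6, 9] -> [6] and [9]
    Merge: [6] + [9] -> [6, 9]
  Merge: [1, 21] + [6, 9] -> [1, 6, 9, 21]
  Split: [39, 46, 33, 17] -> [39, 46] and [33, 17]
    Split: [39, 46] -> [39] and [46]
    Merge: [39] + [46] -> [39, 46]
    Split: [33, 17] -> [33] and [17]
    Merge: [33] + [17] -> [17, 33]
  Merge: [39, 46] + [17, 33] -> [17, 33, 39, 46]
Merge: [1, 6, 9, 21] + [17, 33, 39, 46] -> [1, 6, 9, 17, 21, 33, 39, 46]

Final sorted array: [1, 6, 9, 17, 21, 33, 39, 46]

The merge sort proceeds by recursively splitting the array and merging sorted halves.
After all merges, the sorted array is [1, 6, 9, 17, 21, 33, 39, 46].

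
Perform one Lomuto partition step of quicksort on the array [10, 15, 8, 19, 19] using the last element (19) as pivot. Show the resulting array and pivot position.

Lomuto partition with pivot = 19:

Initial array: [10, 15, 8, 19, 19]

arr[0]=10 <= 19: swap with position 0, array becomes [10, 15, 8, 19, 19]
arr[1]=15 <= 19: swap with position 1, array becomes [10, 15, 8, 19, 19]
arr[2]=8 <= 19: swap with position 2, array becomes [10, 15, 8, 19, 19]
arr[3]=19 <= 19: swap with position 3, array becomes [10, 15, 8, 19, 19]

Place pivot at position 4: [10, 15, 8, 19, 19]
Pivot position: 4

After partitioning with pivot 19, the array becomes [10, 15, 8, 19, 19]. The pivot is placed at index 4. All elements to the left of the pivot are <= 19, and all elements to the right are > 19.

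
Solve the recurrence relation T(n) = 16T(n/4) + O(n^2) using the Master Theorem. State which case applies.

Master Theorem for T(n) = 16T(n/4) + O(n^2):

a = 16, b = 4, c = 2
log_b(a) = log_4(16) = 2.0000

Case 2: c = 2 = log_4(16) = 2.0000
T(n) = O(n^2 log n) = O(n^2 log n)

For T(n) = 16T(n/4) + O(n^2): log_4(16) = 2.0000. This is Case 2 of the Master Theorem (c = log_b(a), equal work at all levels), giving O(n^2 log n).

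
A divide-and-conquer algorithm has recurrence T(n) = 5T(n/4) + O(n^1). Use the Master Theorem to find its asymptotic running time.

Master Theorem for T(n) = 5T(n/4) + O(n^1):

a = 5, b = 4, c = 1
log_b(a) = log_4(5) = 1.1610

Case 1: c = 1 < log_4(5) = 1.1610
T(n) = O(n^(log_4 5))

For T(n) = 5T(n/4) + O(n^1): log_4(5) = 1.1610. This is Case 1 of the Master Theorem (c < log_b(a), work dominated by leaves), giving O(n^(log_4 5)).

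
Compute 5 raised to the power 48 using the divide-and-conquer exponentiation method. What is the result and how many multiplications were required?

Computing 5^48 by squaring (build up from 5^1; each line after the first costs one multiplication):

5^1 = 5
5^2 = (5^1)^2 = 5^2 = 25
5^3 = 5 * 5^2 = 5 * 25 = 125
5^6 = (5^3)^2 = 125^2 = 15625
5^12 = (5^6)^2 = 15625^2 = 244140625
5^24 = (5^12)^2 = 244140625^2 = 59604644775390625
5^48 = (5^24)^2 = 59604644775390625^2 = 3552713678800500929355621337890625

Result: 3552713678800500929355621337890625
Multiplications needed: 6 (6 lines after 5^1)

5^48 = 3552713678800500929355621337890625. Using exponentiation by squaring, this requires 6 multiplications. The key idea: if the exponent is even, square the half-power; if odd, multiply by the base once.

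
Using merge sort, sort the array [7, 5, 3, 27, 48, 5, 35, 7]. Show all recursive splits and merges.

Merge sort trace:

Split: [7, 5, 3, 27, 48, 5, 35, 7] -> [7, 5, 3, 27] and [48, 5, 35, 7]
  Split: [7, 5, 3, 27] -> [7, 5] and [3, 27]
    Split: [7, 5] -> [7] and [5]
    Merge: [7] + [5] -> [5, 7]
    Split: [3, 27] -> [3] and [27]
    Merge: [3] + [27] -> [3, 27]
  Merge: [5, 7] + [3, 27] -> [3, 5, 7, 27]
  Split: [48, 5, 35, 7] -> [48, 5] and [35, 7]
    Split: [48, 5] -> [48] and [5]
    Merge: [48] + [5] -> [5, 48]
    Split: [35, 7] -> [35] and [7]
    Merge: [35] + [7] -> [7, 35]
  Merge: [5, 48] + [7, 35] -> [5, 7, 35, 48]
Merge: [3, 5, 7, 27] + [5, 7, 35, 48] -> [3, 5, 5, 7, 7, 27, 35, 48]

Final sorted array: [3, 5, 5, 7, 7, 27, 35, 48]

The merge sort proceeds by recursively splitting the array and merging sorted halves.
After all merges, the sorted array is [3, 5, 5, 7, 7, 27, 35, 48].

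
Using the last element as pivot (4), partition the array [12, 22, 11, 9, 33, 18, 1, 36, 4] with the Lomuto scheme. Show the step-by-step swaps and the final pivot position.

Lomuto partition with pivot = 4:

Initial array: [12, 22, 11, 9, 33, 18, 1, 36, 4]

arr[0]=12 > 4: no swap
arr[1]=22 > 4: no swap
arr[2]=11 > 4: no swap
arr[3]=9 > 4: no swap
arr[4]=33 > 4: no swap
arr[5]=18 > 4: no swap
arr[6]=1 <= 4: swap with position 0, array becomes [1, 22, 11, 9, 33, 18, 12, 36, 4]
arr[7]=36 > 4: no swap

Place pivot at position 1: [1, 4, 11, 9, 33, 18, 12, 36, 22]
Pivot position: 1

After partitioning with pivot 4, the array becomes [1, 4, 11, 9, 33, 18, 12, 36, 22]. The pivot is placed at index 1. All elements to the left of the pivot are <= 4, and all elements to the right are > 4.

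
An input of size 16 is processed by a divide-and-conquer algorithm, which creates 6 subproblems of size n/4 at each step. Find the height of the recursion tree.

For divide and conquer with division factor 4:

Problem sizes at each level:
Level 0: 16
Level 1: 4
Level 2: 1

The root is level 0 and the size-1 base case is level 2 (the tree spans levels 0 through 2, i.e. 3 levels counting the root), so the depth is the number of divisions: log_4(16) = 2

The recursion tree depth is log_4(16) = 2. At each level, the problem size is divided by 4, so it takes 2 divisions to reduce to a base case of size 1. The algorithm makes 6 recursive calls at each level.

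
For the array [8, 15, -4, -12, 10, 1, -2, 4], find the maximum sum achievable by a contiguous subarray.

Using Kadane's algorithm on [8, 15, -4, -12, 10, 1, -2, 4]:

Scanning through the array:
Position 1 (value 15): max_ending_here = 23, max_so_far = 23
Position 2 (value -4): max_ending_here = 19, max_so_far = 23
Position 3 (value -12): max_ending_here = 7, max_so_far = 23
Position 4 (value 10): max_ending_here = 17, max_so_far = 23
Position 5 (value 1): max_ending_here = 18, max_so_far = 23
Position 6 (value -2): max_ending_here = 16, max_so_far = 23
Position 7 (value 4): max_ending_here = 20, max_so_far = 23

Maximum subarray: [8, 15]
Maximum sum: 23

The maximum subarray is [8, 15] with sum 23. This subarray runs from index 0 to index 1.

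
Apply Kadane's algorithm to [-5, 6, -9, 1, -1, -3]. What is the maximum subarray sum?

Using Kadane's algorithm on [-5, 6, -9, 1, -1, -3]:

Scanning through the array:
Position 1 (value 6): max_ending_here = 6, max_so_far = 6
Position 2 (value -9): max_ending_here = -3, max_so_far = 6
Position 3 (value 1): max_ending_here = 1, max_so_far = 6
Position 4 (value -1): max_ending_here = 0, max_so_far = 6
Position 5 (value -3): max_ending_here = -3, max_so_far = 6

Maximum subarray: [6]
Maximum sum: 6

The maximum subarray is [6] with sum 6. This subarray runs from index 1 to index 1.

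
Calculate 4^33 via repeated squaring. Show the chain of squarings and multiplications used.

Computing 4^33 by squaring (build up from 4^1; each line after the first costs one multiplication):

4^1 = 4
4^2 = (4^1)^2 = 4^2 = 16
4^4 = (4^2)^2 = 16^2 = 256
4^8 = (4^4)^2 = 256^2 = 65536
4^16 = (4^8)^2 = 65536^2 = 4294967296
4^32 = (4^16)^2 = 4294967296^2 = 18446744073709551616
4^33 = 4 * 4^32 = 4 * 18446744073709551616 = 73786976294838206464

Result: 73786976294838206464
Multiplications needed: 6 (6 lines after 4^1)

4^33 = 73786976294838206464. Using exponentiation by squaring, this requires 6 multiplications. The key idea: if the exponent is even, square the half-power; if odd, multiply by the base once.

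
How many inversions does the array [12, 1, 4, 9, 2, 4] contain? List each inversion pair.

Finding inversions in [12, 1, 4, 9, 2, 4]:

(0, 1): arr[0]=12 > arr[1]=1
(0, 2): arr[0]=12 > arr[2]=4
(0, 3): arr[0]=12 > arr[3]=9
(0, 4): arr[0]=12 > arr[4]=2
(0, 5): arr[0]=12 > arr[5]=4
(2, 4): arr[2]=4 > arr[4]=2
(3, 4): arr[3]=9 > arr[4]=2
(3, 5): arr[3]=9 > arr[5]=4

Total inversions: 8

The array has 8 inversion(s): (0,1), (0,2), (0,3), (0,4), (0,5), (2,4), (3,4), (3,5). Each pair (i,j) satisfies i < j and arr[i] > arr[j].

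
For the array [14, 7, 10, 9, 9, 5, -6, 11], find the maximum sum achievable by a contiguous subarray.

Using Kadane's algorithm on [14, 7, 10, 9, 9, 5, -6, 11]:

Scanning through the array:
Position 1 (value 7): max_ending_here = 21, max_so_far = 21
Position 2 (value 10): max_ending_here = 31, max_so_far = 31
Position 3 (value 9): max_ending_here = 40, max_so_far = 40
Position 4 (value 9): max_ending_here = 49, max_so_far = 49
Position 5 (value 5): max_ending_here = 54, max_so_far = 54
Position 6 (value -6): max_ending_here = 48, max_so_far = 54
Position 7 (value 11): max_ending_here = 59, max_so_far = 59

Maximum subarray: [14, 7, 10, 9, 9, 5, -6, 11]
Maximum sum: 59

The maximum subarray is [14, 7, 10, 9, 9, 5, -6, 11] with sum 59. This subarray runs from index 0 to index 7.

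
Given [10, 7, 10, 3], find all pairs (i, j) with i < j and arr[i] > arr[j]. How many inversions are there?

Finding inversions in [10, 7, 10, 3]:

(0, 1): arr[0]=10 > arr[1]=7
(0, 3): arr[0]=10 > arr[3]=3
(1, 3): arr[1]=7 > arr[3]=3
(2, 3): arr[2]=10 > arr[3]=3

Total inversions: 4

The array has 4 inversion(s): (0,1), (0,3), (1,3), (2,3). Each pair (i,j) satisfies i < j and arr[i] > arr[j].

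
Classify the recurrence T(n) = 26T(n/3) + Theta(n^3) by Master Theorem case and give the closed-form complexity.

Master Theorem for T(n) = 26T(n/3) + O(n^3):

a = 26, b = 3, c = 3
log_b(a) = log_3(26) = 2.9656

Case 3: c = 3 > log_3(26) = 2.9656
T(n) = O(n^3) = O(n^3)

For T(n) = 26T(n/3) + O(n^3): log_3(26) = 2.9656. This is Case 3 of the Master Theorem (c > log_b(a), work dominated by root), giving O(n^3).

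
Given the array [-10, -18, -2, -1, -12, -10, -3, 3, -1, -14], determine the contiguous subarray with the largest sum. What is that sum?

Using Kadane's algorithm on [-10, -18, -2, -1, -12, -10, -3, 3, -1, -14]:

Scanning through the array:
Position 1 (value -18): max_ending_here = -18, max_so_far = -10
Position 2 (value -2): max_ending_here = -2, max_so_far = -2
Position 3 (value -1): max_ending_here = -1, max_so_far = -1
Position 4 (value -12): max_ending_here = -12, max_so_far = -1
Position 5 (value -10): max_ending_here = -10, max_so_far = -1
Position 6 (value -3): max_ending_here = -3, max_so_far = -1
Position 7 (value 3): max_ending_here = 3, max_so_far = 3
Position 8 (value -1): max_ending_here = 2, max_so_far = 3
Position 9 (value -14): max_ending_here = -12, max_so_far = 3

Maximum subarray: [3]
Maximum sum: 3

The maximum subarray is [3] with sum 3. This subarray runs from index 7 to index 7.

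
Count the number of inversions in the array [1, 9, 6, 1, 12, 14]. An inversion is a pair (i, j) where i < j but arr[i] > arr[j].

Finding inversions in [1, 9, 6, 1, 12, 14]:

(1, 2): arr[1]=9 > arr[2]=6
(1, 3): arr[1]=9 > arr[3]=1
(2, 3): arr[2]=6 > arr[3]=1

Total inversions: 3

The array has 3 inversion(s): (1,2), (1,3), (2,3). Each pair (i,j) satisfies i < j and arr[i] > arr[j].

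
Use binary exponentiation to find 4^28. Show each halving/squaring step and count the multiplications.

Computing 4^28 by squaring (build up from 4^1; each line after the first costs one multiplication):

4^1 = 4
4^2 = (4^1)^2 = 4^2 = 16
4^3 = 4 * 4^2 = 4 * 16 = 64
4^6 = (4^3)^2 = 64^2 = 4096
4^7 = 4 * 4^6 = 4 * 4096 = 16384
4^14 = (4^7)^2 = 16384^2 = 268435456
4^28 = (4^14)^2 = 268435456^2 = 72057594037927936

Result: 72057594037927936
Multiplications needed: 6 (6 lines after 4^1)

4^28 = 72057594037927936. Using exponentiation by squaring, this requires 6 multiplications. The key idea: if the exponent is even, square the half-power; if odd, multiply by the base once.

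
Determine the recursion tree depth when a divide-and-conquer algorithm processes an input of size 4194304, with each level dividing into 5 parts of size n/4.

For divide and conquer with division factor 4:

Problem sizes at each level:
Level 0: 4194304
Level 1: 1048576
Level 2: 262144
Level 3: 65536
Level 4: 16384
Level 5: 4096
Level 6: 1024
Level 7: 256
Level 8: 64
Level 9: 16
Level 10: 4
Level 11: 1

The root is level 0 and the size-1 base case is level 11 (the tree spans levels 0 through 11, i.e. 12 levels counting the root), so the depth is the number of divisions: log_4(4194304) = 11

The recursion tree depth is log_4(4194304) = 11. At each level, the problem size is divided by 4, so it takes 11 divisions to reduce to a base case of size 1. The algorithm makes 5 recursive calls at each level.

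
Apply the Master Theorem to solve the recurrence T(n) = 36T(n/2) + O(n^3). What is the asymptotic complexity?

Master Theorem for T(n) = 36T(n/2) + O(n^3):

a = 36, b = 2, c = 3
log_b(a) = log_2(36) = 5.1699

Case 1: c = 3 < log_2(36) = 5.1699
T(n) = O(n^(log_2 36))

For T(n) = 36T(n/2) + O(n^3): log_2(36) = 5.1699. This is Case 1 of the Master Theorem (c < log_b(a), work dominated by leaves), giving O(n^(log_2 36)).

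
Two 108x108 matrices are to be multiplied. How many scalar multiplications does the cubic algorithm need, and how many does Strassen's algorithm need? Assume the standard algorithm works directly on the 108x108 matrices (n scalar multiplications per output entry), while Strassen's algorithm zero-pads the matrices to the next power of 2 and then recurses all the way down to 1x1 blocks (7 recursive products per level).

Matrix multiplication for 108x108 matrices:

Strassen's algorithm requires power-of-2 dimensions. Pad 108x108 to 128x128 (next power of 2).

Standard algorithm: 108^3 = 1259712 multiplications
Strassen's algorithm: 7^(log2(128)) = 7^7 = 823543 multiplications
Savings: 1259712 - 823543 = 436169 multiplications

Standard: 1259712 multiplications (108^3). Strassen: 823543 multiplications (7^7, after padding to 128x128). Strassen reduces 8 recursive multiplications to 7 at each level.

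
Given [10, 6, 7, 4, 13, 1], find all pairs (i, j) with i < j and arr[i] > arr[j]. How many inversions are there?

Finding inversions in [10, 6, 7, 4, 13, 1]:

(0, 1): arr[0]=10 > arr[1]=6
(0, 2): arr[0]=10 > arr[2]=7
(0, 3): arr[0]=10 > arr[3]=4
(0, 5): arr[0]=10 > arr[5]=1
(1, 3): arr[1]=6 > arr[3]=4
(1, 5): arr[1]=6 > arr[5]=1
(2, 3): arr[2]=7 > arr[3]=4
(2, 5): arr[2]=7 > arr[5]=1
(3, 5): arr[3]=4 > arr[5]=1
(4, 5): arr[4]=13 > arr[5]=1

Total inversions: 10

The array has 10 inversion(s): (0,1), (0,2), (0,3), (0,5), (1,3), (1,5), (2,3), (2,5), (3,5), (4,5). Each pair (i,j) satisfies i < j and arr[i] > arr[j].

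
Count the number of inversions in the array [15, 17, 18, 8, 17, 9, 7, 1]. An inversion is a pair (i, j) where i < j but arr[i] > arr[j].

Finding inversions in [15, 17, 18, 8, 17, 9, 7, 1]:

(0, 3): arr[0]=15 > arr[3]=8
(0, 5): arr[0]=15 > arr[5]=9
(0, 6): arr[0]=15 > arr[6]=7
(0, 7): arr[0]=15 > arr[7]=1
(1, 3): arr[1]=17 > arr[3]=8
(1, 5): arr[1]=17 > arr[5]=9
(1, 6): arr[1]=17 > arr[6]=7
(1, 7): arr[1]=17 > arr[7]=1
(2, 3): arr[2]=18 > arr[3]=8
(2, 4): arr[2]=18 > arr[4]=17
(2, 5): arr[2]=18 > arr[5]=9
(2, 6): arr[2]=18 > arr[6]=7
(2, 7): arr[2]=18 > arr[7]=1
(3, 6): arr[3]=8 > arr[6]=7
(3, 7): arr[3]=8 > arr[7]=1
(4, 5): arr[4]=17 > arr[5]=9
(4, 6): arr[4]=17 > arr[6]=7
(4, 7): arr[4]=17 > arr[7]=1
(5, 6): arr[5]=9 > arr[6]=7
(5, 7): arr[5]=9 > arr[7]=1
(6, 7): arr[6]=7 > arr[7]=1

Total inversions: 21

The array has 21 inversion(s): (0,3), (0,5), (0,6), (0,7), (1,3), (1,5), (1,6), (1,7), (2,3), (2,4), (2,5), (2,6), (2,7), (3,6), (3,7), (4,5), (4,6), (4,7), (5,6), (5,7), (6,7). Each pair (i,j) satisfies i < j and arr[i] > arr[j].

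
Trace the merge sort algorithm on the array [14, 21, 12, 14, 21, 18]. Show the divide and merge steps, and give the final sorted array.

Merge sort trace:

Split: [14, 21, 12, 14, 21, 18] -> [14, 21, 12] and [14, 21, 18]
  Split: [14, 21, 12] -> [14] and [21, 12]
    Split: [21, 12] -> [21] and [12]
    Merge: [21] + [12] -> [12, 21]
  Merge: [14] + [12, 21] -> [12, 14, 21]
  Split: [14, 21, 18] -> [14] and [21, 18]
    Split: [21, 18] -> [21] and [18]
    Merge: [21] + [18] -> [18, 21]
  Merge: [14] + [18, 21] -> [14, 18, 21]
Merge: [12, 14, 21] + [14, 18, 21] -> [12, 14, 14, 18, 21, 21]

Final sorted array: [12, 14, 14, 18, 21, 21]

The merge sort proceeds by recursively splitting the array and merging sorted halves.
After all merges, the sorted array is [12, 14, 14, 18, 21, 21].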